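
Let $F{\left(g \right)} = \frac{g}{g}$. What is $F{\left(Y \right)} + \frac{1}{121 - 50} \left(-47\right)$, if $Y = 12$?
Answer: $\frac{24}{71} \approx 0.33803$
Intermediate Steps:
$F{\left(g \right)} = 1$
$F{\left(Y \right)} + \frac{1}{121 - 50} \left(-47\right) = 1 + \frac{1}{121 - 50} \left(-47\right) = 1 + \frac{1}{71} \left(-47\right) = 1 - \frac{47}{71} = \frac{24}{71}$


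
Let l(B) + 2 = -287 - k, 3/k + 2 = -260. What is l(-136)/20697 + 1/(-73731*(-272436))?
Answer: -253480931343221/18153988667180604 ≈ -0.013963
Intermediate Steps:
k = -3/262 (k = 3/(-2 - 260) = 3/(-262) = 3*(-1/262) = -3/262 ≈ -0.011450)
l(B) = -75715/262 (l(B) = -2 + (-287 - 1*(-3/262)) = -2 + (-287 + 3/262) = -2 - 75191/262 = -75715/262)
l(-136)/20697 + 1/(-73731*(-272436)) = -75715/262/20697 + 1/(-73731*(-272436)) = -75715/262*1/20697 - 1/73731*(-1/272436) = -75715/5422614 + 1/20086978716 = -253480931343221/18153988667180604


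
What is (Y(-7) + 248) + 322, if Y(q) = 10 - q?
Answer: 587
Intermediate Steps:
(Y(-7) + 248) + 322 = ((10 - 1*(-7)) + 248) + 322 = ((10 + 7) + 248) + 322 = (17 + 248) + 322 = 265 + 322 = 587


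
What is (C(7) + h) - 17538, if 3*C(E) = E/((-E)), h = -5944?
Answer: -70447/3 ≈ -23482.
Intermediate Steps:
C(E) = -⅓ (C(E) = (E/((-E)))/3 = (E*(-1/E))/3 = (⅓)*(-1) = -⅓)
(C(7) + h) - 17538 = (-⅓ - 5944) - 17538 = -17833/3 - 17538 = -70447/3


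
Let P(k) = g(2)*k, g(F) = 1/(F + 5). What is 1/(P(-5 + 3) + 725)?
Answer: 7/5073 ≈ 0.0013799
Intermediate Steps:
g(F) = 1/(5 + F)
P(k) = k/7 (P(k) = k/(5 + 2) = k/7)
1/(P(-5 + 3) + 725) = 1/((-5 + 3)/7 + 725) = 1/((⅐)*(-2) + 725) = 1/(-2/7 + 725) = 1/(5073/7) = 7/5073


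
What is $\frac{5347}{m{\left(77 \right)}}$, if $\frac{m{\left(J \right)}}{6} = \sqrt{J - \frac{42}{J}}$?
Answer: $\frac{5347 \sqrt{11}}{174} \approx 101.92$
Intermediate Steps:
$m{\left(J \right)} = 6 \sqrt{J - \frac{42}{J}}$
$\frac{5347}{m{\left(77 \right)}} = \frac{5347}{6 \sqrt{77 - \frac{42}{77}}} = \frac{5347}{6 \sqrt{77 - \frac{6}{11}}} = \frac{5347}{6 \sqrt{\frac{841}{11}}} = \frac{5347}{6 \frac{29 \sqrt{11}}{11}} = \frac{5347}{\frac{174}{11} \sqrt{11}} = 5347 \frac{\sqrt{11}}{174} = \frac{5347 \sqrt{11}}{174}$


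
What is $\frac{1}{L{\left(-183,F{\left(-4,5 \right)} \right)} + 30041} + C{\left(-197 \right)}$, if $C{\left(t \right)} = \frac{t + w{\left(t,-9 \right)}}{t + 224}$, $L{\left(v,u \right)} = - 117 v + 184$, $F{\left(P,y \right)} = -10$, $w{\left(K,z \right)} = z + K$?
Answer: $- \frac{6936427}{464724} \approx -14.926$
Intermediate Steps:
$w{\left(K,z \right)} = K + z$
$L{\left(v,u \right)} = 184 - 117 v$
$C{\left(t \right)} = \frac{-9 + 2 t}{224 + t}$ ($C{\left(t \right)} = \frac{t + \left(t - 9\right)}{t + 224} = \frac{t + \left(-9 + t\right)}{224 + t} = \frac{-9 + 2 t}{224 + t}$)
$\frac{1}{L{\left(-183,F{\left(-4,5 \right)} \right)} + 30041} + C{\left(-197 \right)} = \frac{1}{\left(184 - -21411\right) + 30041} + \frac{-9 + 2 \left(-197\right)}{224 - 197} = \frac{1}{\left(184 + 21411\right) + 30041} + \frac{-9 - 394}{27} = \frac{1}{21595 + 30041} + \frac{1}{27} \left(-403\right) = \frac{1}{51636} - \frac{403}{27} = - \frac{6936427}{464724}$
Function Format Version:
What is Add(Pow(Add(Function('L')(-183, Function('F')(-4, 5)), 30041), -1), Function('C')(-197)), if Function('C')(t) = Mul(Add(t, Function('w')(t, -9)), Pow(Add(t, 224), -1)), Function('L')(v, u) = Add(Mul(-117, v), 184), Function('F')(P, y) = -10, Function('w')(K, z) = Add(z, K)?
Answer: Rational(-6936427, 464724) ≈ -14.926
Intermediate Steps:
Function('w')(K, z) = Add(K, z)
Function('L')(v, u) = Add(184, Mul(-117, v))
Function('C')(t) = Mul(Pow(Add(224, t), -1), Add(-9, Mul(2, t))) (Function('C')(t) = Mul(Add(t, Add(t, -9)), Pow(Add(t, 224), -1)) = Mul(Add(t, Add(-9, t)), Pow(Add(224, t), -1)) = Mul(Add(-9, Mul(2, t)), Pow(Add(224, t), -1)) = Mul(Pow(Add(224, t), -1), Add(-9, Mul(2, t))))
Add(Pow(Add(Function('L')(-183, Function('F')(-4, 5)), 30041), -1), Function('C')(-197)) = Add(Pow(Add(Add(184, Mul(-117, -183)), 30041), -1), Mul(Pow(Add(224, -197), -1), Add(-9, Mul(2, -197)))) = Add(Pow(Add(Add(184, 21411), 30041), -1), Mul(Pow(27, -1), Add(-9, -394))) = Add(Pow(Add(21595, 30041), -1), Mul(Rational(1, 27), -403)) = Add(Pow(51636, -1), Rational(-403, 27)) = Add(Rational(1, 51636), Rational(-403, 27)) = Rational(-6936427, 464724)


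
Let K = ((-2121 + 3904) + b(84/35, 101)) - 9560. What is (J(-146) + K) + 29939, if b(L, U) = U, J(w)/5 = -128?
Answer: 21623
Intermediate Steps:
J(w) = -640 (J(w) = 5*(-128) = -640)
K = -7676 (K = ((-2121 + 3904) + 101) - 9560 = (1783 + 101) - 9560 = 1884 - 9560 = -7676)
(J(-146) + K) + 29939 = (-640 - 7676) + 29939 = -8316 + 29939 = 21623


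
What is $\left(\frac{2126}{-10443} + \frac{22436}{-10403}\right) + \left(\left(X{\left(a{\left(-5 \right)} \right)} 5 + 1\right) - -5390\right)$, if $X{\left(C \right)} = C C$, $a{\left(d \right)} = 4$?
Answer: $\frac{594104976233}{108638529} \approx 5468.6$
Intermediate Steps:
$X{\left(C \right)} = C^{2}$
$\left(\frac{2126}{-10443} + \frac{22436}{-10403}\right) + \left(\left(X{\left(a{\left(-5 \right)} \right)} 5 + 1\right) - -5390\right) = \left(\frac{2126}{-10443} + \frac{22436}{-10403}\right) + \left(\left(4^{2} \cdot 5 + 1\right) - -5390\right) = \left(2126 \left(- \frac{1}{10443}\right) + 22436 \left(- \frac{1}{10403}\right)\right) + \left(\left(16 \cdot 5 + 1\right) + 5390\right) = \left(- \frac{2126}{10443} - \frac{22436}{10403}\right) + \left(\left(80 + 1\right) + 5390\right) = - \frac{256415926}{108638529} + \left(81 + 5390\right) = - \frac{256415926}{108638529} + 5471 = \frac{594104976233}{108638529}$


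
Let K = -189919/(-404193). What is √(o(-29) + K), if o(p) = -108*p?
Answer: √511757809202235/404193 ≈ 55.968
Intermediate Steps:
K = 189919/404193 (K = -189919*(-1/404193) = 189919/404193 ≈ 0.46987)
√(o(-29) + K) = √(-108*(-29) + 189919/404193) = √(3132 + 189919/404193) = √(1266122395/404193) = √511757809202235/404193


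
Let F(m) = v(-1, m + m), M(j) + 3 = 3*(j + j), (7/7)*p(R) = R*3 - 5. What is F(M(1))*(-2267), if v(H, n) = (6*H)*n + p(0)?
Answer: 92947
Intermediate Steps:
p(R) = -5 + 3*R (p(R) = R*3 - 5 = 3*R - 5 = -5 + 3*R)
v(H, n) = -5 + 6*H*n (v(H, n) = (6*H)*n + (-5 + 3*0) = 6*H*n + (-5 + 0) = 6*H*n - 5 = -5 + 6*H*n)
M(j) = -3 + 6*j (M(j) = -3 + 3*(j + j) = -3 + 3*(2*j) = -3 + 6*j)
F(m) = -5 - 12*m (F(m) = -5 + 6*(-1)*(m + m) = -5 + 6*(-1)*(2*m) = -5 - 12*m)
F(M(1))*(-2267) = (-5 - 12*(-3 + 6*1))*(-2267) = (-5 - 12*(-3 + 6))*(-2267) = (-5 - 12*3)*(-2267) = (-5 - 36)*(-2267) = -41*(-2267) = 92947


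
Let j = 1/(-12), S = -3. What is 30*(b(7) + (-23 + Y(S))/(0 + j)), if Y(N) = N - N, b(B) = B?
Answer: 8490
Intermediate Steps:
j = -1/12 ≈ -0.083333
Y(N) = 0
30*(b(7) + (-23 + Y(S))/(0 + j)) = 30*(7 + (-23 + 0)/(0 - 1/12)) = 30*(7 - 23/(-1/12)) = 30*(7 - 23*(-12)) = 30*(7 + 276) = 30*283 = 8490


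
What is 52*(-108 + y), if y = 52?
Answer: -2912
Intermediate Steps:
52*(-108 + y) = 52*(-108 + 52) = 52*(-56) = -2912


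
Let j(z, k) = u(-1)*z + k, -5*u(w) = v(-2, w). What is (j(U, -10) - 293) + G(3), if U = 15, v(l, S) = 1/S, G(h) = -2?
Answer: -302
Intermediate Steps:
u(w) = -1/(5*w)
j(z, k) = k + z/5 (j(z, k) = (-⅕/(-1))*z + k = (-⅕*(-1))*z + k = z/5 + k = k + z/5)
(j(U, -10) - 293) + G(3) = ((-10 + (⅕)*15) - 293) - 2 = ((-10 + 3) - 293) - 2 = (-7 - 293) - 2 = -300 - 2 = -302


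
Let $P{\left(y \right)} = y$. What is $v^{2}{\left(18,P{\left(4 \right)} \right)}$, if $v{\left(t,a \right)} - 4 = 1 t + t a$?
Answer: $8836$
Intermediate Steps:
$v{\left(t,a \right)} = 4 + t + a t$ ($v{\left(t,a \right)} = 4 + \left(1 t + t a\right) = 4 + \left(t + a t\right) = 4 + t + a t$)
$v^{2}{\left(18,P{\left(4 \right)} \right)} = \left(4 + 18 + 4 \cdot 18\right)^{2} = \left(4 + 18 + 72\right)^{2} = 94^{2} = 8836$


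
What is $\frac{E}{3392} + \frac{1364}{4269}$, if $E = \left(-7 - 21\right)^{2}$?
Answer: $\frac{498349}{905028} \approx 0.55064$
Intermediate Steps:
$E = 784$ ($E = \left(-28\right)^{2} = 784$)
$\frac{E}{3392} + \frac{1364}{4269} = \frac{784}{3392} + \frac{1364}{4269} = 784 \cdot \frac{1}{3392} + 1364 \cdot \frac{1}{4269} = \frac{49}{212} + \frac{1364}{4269} = \frac{498349}{905028}$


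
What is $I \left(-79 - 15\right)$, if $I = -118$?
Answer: $11092$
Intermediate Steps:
$I \left(-79 - 15\right) = - 118 \left(-79 - 15\right) = \left(-118\right) \left(-94\right) = 11092$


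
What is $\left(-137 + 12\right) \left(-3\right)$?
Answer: $375$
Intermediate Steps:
$\left(-137 + 12\right) \left(-3\right) = \left(-125\right) \left(-3\right) = 375$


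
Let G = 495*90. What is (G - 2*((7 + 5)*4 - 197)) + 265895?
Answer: 310743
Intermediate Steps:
G = 44550
(G - 2*((7 + 5)*4 - 197)) + 265895 = (44550 - 2*((7 + 5)*4 - 197)) + 265895 = (44550 - 2*(12*4 - 197)) + 265895 = (44550 - 2*(48 - 197)) + 265895 = (44550 - 2*(-149)) + 265895 = (44550 + 298) + 265895 = 44848 + 265895 = 310743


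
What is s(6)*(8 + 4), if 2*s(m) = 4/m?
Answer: 4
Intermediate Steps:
s(m) = 2/m (s(m) = (4/m)/2 = 2/m)
s(6)*(8 + 4) = (2/6)*(8 + 4) = (2*(⅙))*12 = (⅓)*12 = 4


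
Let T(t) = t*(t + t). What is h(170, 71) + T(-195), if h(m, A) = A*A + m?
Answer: 81261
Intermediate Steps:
h(m, A) = m + A² (h(m, A) = A² + m = m + A²)
T(t) = 2*t² (T(t) = t*(2*t) = 2*t²)
h(170, 71) + T(-195) = (170 + 71²) + 2*(-195)² = (170 + 5041) + 2*38025 = 5211 + 76050 = 81261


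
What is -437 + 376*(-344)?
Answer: -129781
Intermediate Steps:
-437 + 376*(-344) = -437 - 129344 = -129781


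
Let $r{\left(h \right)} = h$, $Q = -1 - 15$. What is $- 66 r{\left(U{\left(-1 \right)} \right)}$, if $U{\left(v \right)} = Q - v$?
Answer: $990$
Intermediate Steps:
$Q = -16$ ($Q = -1 - 15 = -16$)
$U{\left(v \right)} = -16 - v$
$- 66 r{\left(U{\left(-1 \right)} \right)} = - 66 \left(-16 - -1\right) = - 66 \left(-16 + 1\right) = \left(-66\right) \left(-15\right) = 990$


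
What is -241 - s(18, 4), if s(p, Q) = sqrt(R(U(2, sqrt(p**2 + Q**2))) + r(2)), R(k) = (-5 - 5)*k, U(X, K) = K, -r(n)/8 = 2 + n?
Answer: -241 - 2*I*sqrt(8 + 5*sqrt(85)) ≈ -241.0 - 14.71*I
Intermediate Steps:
r(n) = -16 - 8*n (r(n) = -8*(2 + n) = -16 - 8*n)
R(k) = -10*k
s(p, Q) = sqrt(-32 - 10*sqrt(Q**2 + p**2)) (s(p, Q) = sqrt(-10*sqrt(p**2 + Q**2) + (-16 - 8*2)) = sqrt(-10*sqrt(Q**2 + p**2) + (-16 - 16)) = sqrt(-10*sqrt(Q**2 + p**2) - 32) = sqrt(-32 - 10*sqrt(Q**2 + p**2)))
-241 - s(18, 4) = -241 - sqrt(-32 - 10*sqrt(4**2 + 18**2)) = -241 - sqrt(-32 - 10*sqrt(16 + 324)) = -241 - sqrt(-32 - 20*sqrt(85))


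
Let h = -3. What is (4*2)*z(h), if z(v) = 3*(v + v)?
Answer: -144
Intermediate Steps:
z(v) = 6*v (z(v) = 3*(2*v) = 6*v)
(4*2)*z(h) = (4*2)*(6*(-3)) = 8*(-18) = -144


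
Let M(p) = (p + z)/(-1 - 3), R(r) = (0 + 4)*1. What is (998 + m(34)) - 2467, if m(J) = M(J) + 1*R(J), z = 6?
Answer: -1475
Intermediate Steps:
R(r) = 4 (R(r) = 4*1 = 4)
M(p) = -3/2 - p/4 (M(p) = (p + 6)/(-1 - 3) = (6 + p)/(-4) = (6 + p)*(-¼) = -3/2 - p/4)
m(J) = 5/2 - J/4 (m(J) = (-3/2 - J/4) + 1*4 = (-3/2 - J/4) + 4 = 5/2 - J/4)
(998 + m(34)) - 2467 = (998 + (5/2 - ¼*34)) - 2467 = (998 + (5/2 - 17/2)) - 2467 = (998 - 6) - 2467 = 992 - 2467 = -1475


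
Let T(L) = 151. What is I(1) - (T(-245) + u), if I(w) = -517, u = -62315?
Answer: 61647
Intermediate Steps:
I(1) - (T(-245) + u) = -517 - (151 - 62315) = -517 - 1*(-62164) = -517 + 62164 = 61647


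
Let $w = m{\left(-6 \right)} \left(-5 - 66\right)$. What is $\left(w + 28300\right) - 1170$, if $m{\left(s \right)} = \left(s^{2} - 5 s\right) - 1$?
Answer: $22515$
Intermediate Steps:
$m{\left(s \right)} = -1 + s^{2} - 5 s$
$w = -4615$ ($w = \left(-1 + \left(-6\right)^{2} - -30\right) \left(-5 - 66\right) = \left(-1 + 36 + 30\right) \left(-71\right) = 65 \left(-71\right) = -4615$)
$\left(w + 28300\right) - 1170 = \left(-4615 + 28300\right) - 1170 = 23685 - 1170 = 22515$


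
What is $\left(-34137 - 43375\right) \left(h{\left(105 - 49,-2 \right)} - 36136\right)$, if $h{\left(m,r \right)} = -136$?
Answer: $2811515264$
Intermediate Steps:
$\left(-34137 - 43375\right) \left(h{\left(105 - 49,-2 \right)} - 36136\right) = \left(-34137 - 43375\right) \left(-136 - 36136\right) = \left(-77512\right) \left(-36272\right) = 2811515264$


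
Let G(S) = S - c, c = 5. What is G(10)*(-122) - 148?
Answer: -758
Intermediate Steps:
G(S) = -5 + S (G(S) = S - 1*5 = S - 5 = -5 + S)
G(10)*(-122) - 148 = (-5 + 10)*(-122) - 148 = 5*(-122) - 148 = -610 - 148 = -758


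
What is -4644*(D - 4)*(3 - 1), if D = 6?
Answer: -18576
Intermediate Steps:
-4644*(D - 4)*(3 - 1) = -4644*(6 - 4)*(3 - 1) = -9288*2 = -4644*4 = -18576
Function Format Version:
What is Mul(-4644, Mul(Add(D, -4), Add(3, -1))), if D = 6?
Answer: -18576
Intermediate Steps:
Mul(-4644, Mul(Add(D, -4), Add(3, -1))) = Mul(-4644, Mul(Add(6, -4), Add(3, -1))) = Mul(-4644, Mul(2, 2)) = Mul(-4644, 4) = -18576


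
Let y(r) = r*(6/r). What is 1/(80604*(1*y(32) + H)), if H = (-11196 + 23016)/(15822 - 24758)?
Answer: 1117/421115598 ≈ 2.6525e-6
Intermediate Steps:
y(r) = 6
H = -2955/2234 (H = 11820/(-8936) = 11820*(-1/8936) = -2955/2234 ≈ -1.3227)
1/(80604*(1*y(32) + H)) = 1/(80604*(1*6 - 2955/2234)) = 1/(80604*(6 - 2955/2234)) = 1/(80604*(10449/2234)) = (1/80604)*(2234/10449) = 1117/421115598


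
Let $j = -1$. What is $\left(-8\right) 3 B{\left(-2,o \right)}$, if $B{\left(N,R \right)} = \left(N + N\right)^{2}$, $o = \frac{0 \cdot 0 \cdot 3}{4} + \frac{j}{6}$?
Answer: $-384$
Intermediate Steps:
$o = - \frac{1}{6}$ ($o = \frac{0 \cdot 0 \cdot 3}{4} - \frac{1}{6} = 0 \cdot 3 \cdot \frac{1}{4} - \frac{1}{6} = 0 \cdot \frac{1}{4} - \frac{1}{6} = 0 - \frac{1}{6} = - \frac{1}{6} \approx -0.16667$)
$B{\left(N,R \right)} = 4 N^{2}$ ($B{\left(N,R \right)} = \left(2 N\right)^{2} = 4 N^{2}$)
$\left(-8\right) 3 B{\left(-2,o \right)} = \left(-8\right) 3 \cdot 4 \left(-2\right)^{2} = - 24 \cdot 4 \cdot 4 = \left(-24\right) 16 = -384$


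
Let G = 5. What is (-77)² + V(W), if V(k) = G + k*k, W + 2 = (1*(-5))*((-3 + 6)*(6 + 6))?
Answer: 39058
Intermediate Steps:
W = -182 (W = -2 + (1*(-5))*((-3 + 6)*(6 + 6)) = -2 - 15*12 = -2 - 5*36 = -2 - 180 = -182)
V(k) = 5 + k² (V(k) = 5 + k*k = 5 + k²)
(-77)² + V(W) = (-77)² + (5 + (-182)²) = 5929 + (5 + 33124) = 5929 + 33129 = 39058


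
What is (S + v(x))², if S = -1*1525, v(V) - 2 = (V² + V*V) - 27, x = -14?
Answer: 1340964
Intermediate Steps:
v(V) = -25 + 2*V² (v(V) = 2 + ((V² + V*V) - 27) = 2 + ((V² + V²) - 27) = 2 + (2*V² - 27) = 2 + (-27 + 2*V²) = -25 + 2*V²)
S = -1525
(S + v(x))² = (-1525 + (-25 + 2*(-14)²))² = (-1525 + (-25 + 2*196))² = (-1525 + (-25 + 392))² = (-1525 + 367)² = (-1158)² = 1340964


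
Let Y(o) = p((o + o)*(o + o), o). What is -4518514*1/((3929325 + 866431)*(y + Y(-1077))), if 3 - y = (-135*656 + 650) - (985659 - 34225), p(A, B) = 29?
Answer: -24827/27387877408 ≈ -9.0650e-7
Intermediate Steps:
Y(o) = 29
y = 1039347 (y = 3 - ((-135*656 + 650) - (985659 - 34225)) = 3 - ((-88560 + 650) - 1*951434) = 3 - (-87910 - 951434) = 3 - 1*(-1039344) = 3 + 1039344 = 1039347)
-4518514*1/((3929325 + 866431)*(y + Y(-1077))) = -4518514*1/((1039347 + 29)*(3929325 + 866431)) = -4518514/(4795756*1039376) = -4518514/4984593688256 = -4518514*1/4984593688256 = -24827/27387877408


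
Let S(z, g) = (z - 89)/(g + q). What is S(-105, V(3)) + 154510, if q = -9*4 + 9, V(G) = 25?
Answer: 154607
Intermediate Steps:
q = -27 (q = -36 + 9 = -27)
S(z, g) = (-89 + z)/(-27 + g) (S(z, g) = (z - 89)/(g - 27) = (-89 + z)/(-27 + g))
S(-105, V(3)) + 154510 = (-89 - 105)/(-27 + 25) + 154510 = -194/(-2) + 154510 = -1/2*(-194) + 154510 = 97 + 154510 = 154607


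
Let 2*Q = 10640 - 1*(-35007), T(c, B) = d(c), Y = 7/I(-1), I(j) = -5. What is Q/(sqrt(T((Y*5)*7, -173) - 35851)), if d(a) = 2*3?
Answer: -45647*I*sqrt(35845)/71690 ≈ -120.55*I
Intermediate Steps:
d(a) = 6
Y = -7/5 (Y = 7/(-5) = 7*(-1/5) = -7/5 ≈ -1.4000)
T(c, B) = 6
Q = 45647/2 (Q = (10640 - 1*(-35007))/2 = (10640 + 35007)/2 = (1/2)*45647 = 45647/2 ≈ 22824.)
Q/(sqrt(T((Y*5)*7, -173) - 35851)) = 45647/(2*(sqrt(6 - 35851))) = 45647/(2*(sqrt(-35845))) = 45647/(2*((I*sqrt(35845)))) = 45647*(-I*sqrt(35845)/35845)/2 = -45647*I*sqrt(35845)/71690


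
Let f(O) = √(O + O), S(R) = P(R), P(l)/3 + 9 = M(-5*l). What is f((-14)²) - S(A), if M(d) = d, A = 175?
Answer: 2652 + 14*√2 ≈ 2671.8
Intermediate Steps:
P(l) = -27 - 15*l (P(l) = -27 + 3*(-5*l) = -27 - 15*l)
S(R) = -27 - 15*R
f(O) = √2*√O (f(O) = √(2*O) = √2*√O)
f((-14)²) - S(A) = √2*√((-14)²) - (-27 - 15*175) = √2*√196 - (-27 - 2625) = √2*14 - 1*(-2652) = 14*√2 + 2652 = 2652 + 14*√2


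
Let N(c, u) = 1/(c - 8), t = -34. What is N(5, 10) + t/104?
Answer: -103/156 ≈ -0.66026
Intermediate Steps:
N(c, u) = 1/(-8 + c)
N(5, 10) + t/104 = 1/(-8 + 5) - 34/104 = 1/(-3) - 34*1/104 = -⅓ - 17/52 = -103/156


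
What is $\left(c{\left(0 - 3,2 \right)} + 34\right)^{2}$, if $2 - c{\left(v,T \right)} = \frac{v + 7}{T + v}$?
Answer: $1600$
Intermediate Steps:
$c{\left(v,T \right)} = 2 - \frac{7 + v}{T + v}$ ($c{\left(v,T \right)} = 2 - \frac{v + 7}{T + v} = 2 - \frac{7 + v}{T + v}$)
$\left(c{\left(0 - 3,2 \right)} + 34\right)^{2} = \left(\frac{-7 + \left(0 - 3\right) + 2 \cdot 2}{2 + \left(0 - 3\right)} + 34\right)^{2} = \left(\frac{-7 - 3 + 4}{2 - 3} + 34\right)^{2} = \left(\frac{1}{-1} \left(-6\right) + 34\right)^{2} = \left(\left(-1\right) \left(-6\right) + 34\right)^{2} = \left(6 + 34\right)^{2} = 40^{2} = 1600$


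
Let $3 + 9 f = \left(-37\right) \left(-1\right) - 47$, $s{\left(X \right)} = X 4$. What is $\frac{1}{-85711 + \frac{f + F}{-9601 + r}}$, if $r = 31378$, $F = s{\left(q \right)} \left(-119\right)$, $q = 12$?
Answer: $- \frac{195993}{16798807444} \approx -1.1667 \cdot 10^{-5}$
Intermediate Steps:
$s{\left(X \right)} = 4 X$
$F = -5712$ ($F = 4 \cdot 12 \left(-119\right) = 48 \left(-119\right) = -5712$)
$f = - \frac{13}{9}$ ($f = - \frac{1}{3} + \frac{\left(-37\right) \left(-1\right) - 47}{9} = - \frac{1}{3} + \frac{37 - 47}{9} = - \frac{1}{3} + \frac{1}{9} \left(-10\right) = - \frac{1}{3} - \frac{10}{9} = - \frac{13}{9} \approx -1.4444$)
$\frac{1}{-85711 + \frac{f + F}{-9601 + r}} = \frac{1}{-85711 + \frac{- \frac{13}{9} - 5712}{-9601 + 31378}} = \frac{1}{-85711 - \frac{51421}{9 \cdot 21777}} = \frac{1}{-85711 - \frac{51421}{195993}} = \frac{1}{- \frac{16798807444}{195993}} = - \frac{195993}{16798807444}$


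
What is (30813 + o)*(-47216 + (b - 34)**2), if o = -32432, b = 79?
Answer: 73164229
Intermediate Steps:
(30813 + o)*(-47216 + (b - 34)**2) = (30813 - 32432)*(-47216 + (79 - 34)**2) = -1619*(-47216 + 45**2) = -1619*(-47216 + 2025) = -1619*(-45191) = 73164229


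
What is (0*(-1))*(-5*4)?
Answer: 0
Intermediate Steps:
(0*(-1))*(-5*4) = 0*(-20) = 0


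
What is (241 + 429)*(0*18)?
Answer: 0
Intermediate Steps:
(241 + 429)*(0*18) = 670*0 = 0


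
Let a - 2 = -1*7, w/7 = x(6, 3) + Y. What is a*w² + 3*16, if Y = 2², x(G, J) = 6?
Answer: -24452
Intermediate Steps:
Y = 4
w = 70 (w = 7*(6 + 4) = 7*10 = 70)
a = -5 (a = 2 - 1*7 = 2 - 7 = -5)
a*w² + 3*16 = -5*70² + 3*16 = -5*4900 + 48 = -24500 + 48 = -24452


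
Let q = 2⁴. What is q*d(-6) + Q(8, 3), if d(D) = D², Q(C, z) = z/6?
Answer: 1153/2 ≈ 576.50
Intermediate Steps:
Q(C, z) = z/6 (Q(C, z) = z*(⅙) = z/6)
q = 16
q*d(-6) + Q(8, 3) = 16*(-6)² + (⅙)*3 = 16*36 + ½ = 576 + ½ = 1153/2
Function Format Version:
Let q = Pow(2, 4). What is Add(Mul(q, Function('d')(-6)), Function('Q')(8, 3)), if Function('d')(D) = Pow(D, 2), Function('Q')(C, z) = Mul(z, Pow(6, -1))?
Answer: Rational(1153, 2) ≈ 576.50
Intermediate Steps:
Function('Q')(C, z) = Mul(Rational(1, 6), z) (Function('Q')(C, z) = Mul(z, Rational(1, 6)) = Mul(Rational(1, 6), z))
q = 16
Add(Mul(q, Function('d')(-6)), Function('Q')(8, 3)) = Add(Mul(16, Pow(-6, 2)), Mul(Rational(1, 6), 3)) = Add(Mul(16, 36), Rational(1, 2)) = Add(576, Rational(1, 2)) = Rational(1153, 2)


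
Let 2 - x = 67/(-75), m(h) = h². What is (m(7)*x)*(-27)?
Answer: -95697/25 ≈ -3827.9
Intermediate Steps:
x = 217/75 (x = 2 - 67/(-75) = 2 - 67*(-1)/75 = 2 - 1*(-67/75) = 2 + 67/75 = 217/75 ≈ 2.8933)
(m(7)*x)*(-27) = (7²*(217/75))*(-27) = (49*(217/75))*(-27) = (10633/75)*(-27) = -95697/25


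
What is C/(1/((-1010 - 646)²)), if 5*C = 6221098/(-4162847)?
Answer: -1312333923456/1601095 ≈ -8.1965e+5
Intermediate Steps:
C = -478546/1601095 (C = (6221098/(-4162847))/5 = (6221098*(-1/4162847))/5 = (⅕)*(-478546/320219) = -478546/1601095 ≈ -0.29889)
C/(1/((-1010 - 646)²)) = -478546*(-1010 - 646)²/1601095 = -478546*(-1656)²/1601095 = -478546/(1601095*(1/2742336)) = -478546/(1601095*1/2742336) = -478546/1601095*2742336 = -1312333923456/1601095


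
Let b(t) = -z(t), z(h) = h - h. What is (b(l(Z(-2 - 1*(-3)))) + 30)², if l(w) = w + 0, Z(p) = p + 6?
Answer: 900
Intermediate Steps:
Z(p) = 6 + p
l(w) = w
z(h) = 0
b(t) = 0 (b(t) = -1*0 = 0)
(b(l(Z(-2 - 1*(-3)))) + 30)² = (0 + 30)² = 30² = 900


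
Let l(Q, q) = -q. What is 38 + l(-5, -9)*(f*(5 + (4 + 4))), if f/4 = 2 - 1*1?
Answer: 506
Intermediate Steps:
f = 4 (f = 4*(2 - 1*1) = 4*(2 - 1) = 4*1 = 4)
38 + l(-5, -9)*(f*(5 + (4 + 4))) = 38 + (-1*(-9))*(4*(5 + (4 + 4))) = 38 + 9*(4*(5 + 8)) = 38 + 9*(4*13) = 38 + 9*52 = 38 + 468 = 506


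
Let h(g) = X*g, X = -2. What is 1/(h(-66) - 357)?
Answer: -1/225 ≈ -0.0044444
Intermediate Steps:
h(g) = -2*g
1/(h(-66) - 357) = 1/(-2*(-66) - 357) = 1/(132 - 357) = 1/(-225) = -1/225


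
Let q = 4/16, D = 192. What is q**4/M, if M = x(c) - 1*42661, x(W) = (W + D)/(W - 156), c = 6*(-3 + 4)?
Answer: -25/273038848 ≈ -9.1562e-8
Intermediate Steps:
q = 1/4 (q = 4*(1/16) = 1/4 ≈ 0.25000)
c = 6 (c = 6*1 = 6)
x(W) = (192 + W)/(-156 + W) (x(W) = (W + 192)/(W - 156) = (192 + W)/(-156 + W))
M = -1066558/25 (M = (192 + 6)/(-156 + 6) - 1*42661 = 198/(-150) - 42661 = -1/150*198 - 42661 = -33/25 - 42661 = -1066558/25 ≈ -42662.)
q**4/M = (1/4)**4/(-1066558/25) = (1/256)*(-25/1066558) = -25/273038848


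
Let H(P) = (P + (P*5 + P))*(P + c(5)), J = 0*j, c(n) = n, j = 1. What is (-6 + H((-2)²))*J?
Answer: 0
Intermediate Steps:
J = 0 (J = 0*1 = 0)
H(P) = 7*P*(5 + P) (H(P) = (P + (P*5 + P))*(P + 5) = (P + (5*P + P))*(5 + P) = (P + 6*P)*(5 + P) = (7*P)*(5 + P) = 7*P*(5 + P))
(-6 + H((-2)²))*J = (-6 + 7*(-2)²*(5 + (-2)²))*0 = (-6 + 7*4*(5 + 4))*0 = (-6 + 7*4*9)*0 = (-6 + 252)*0 = 246*0 = 0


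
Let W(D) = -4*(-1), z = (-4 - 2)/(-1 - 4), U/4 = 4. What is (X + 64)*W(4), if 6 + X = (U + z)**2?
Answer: 35384/25 ≈ 1415.4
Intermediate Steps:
U = 16 (U = 4*4 = 16)
z = 6/5 (z = -6/(-5) = -6*(-1/5) = 6/5 ≈ 1.2000)
W(D) = 4
X = 7246/25 (X = -6 + (16 + 6/5)**2 = -6 + (86/5)**2 = -6 + 7396/25 = 7246/25 ≈ 289.84)
(X + 64)*W(4) = (7246/25 + 64)*4 = (8846/25)*4 = 35384/25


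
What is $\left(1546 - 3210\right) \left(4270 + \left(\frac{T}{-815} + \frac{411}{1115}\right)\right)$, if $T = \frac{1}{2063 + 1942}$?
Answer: $- \frac{5172299662386688}{727888725} \approx -7.1059 \cdot 10^{6}$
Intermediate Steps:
$T = \frac{1}{4005} \approx 0.00024969$
$\left(1546 - 3210\right) \left(4270 + \left(\frac{T}{-815} + \frac{411}{1115}\right)\right) = \left(1546 - 3210\right) \left(4270 + \left(\frac{1}{4005 \left(-815\right)} + \frac{411}{1115}\right)\right) = - 1664 \left(4270 + \left(\frac{1}{4005} \left(- \frac{1}{815}\right) + 411 \cdot \frac{1}{1115}\right)\right) = - 1664 \left(4270 + \left(- \frac{1}{3264075} + \frac{411}{1115}\right)\right) = - 1664 \left(4270 + \frac{268306742}{727888725}\right) = \left(-1664\right) \frac{3108353162492}{727888725} = - \frac{5172299662386688}{727888725}$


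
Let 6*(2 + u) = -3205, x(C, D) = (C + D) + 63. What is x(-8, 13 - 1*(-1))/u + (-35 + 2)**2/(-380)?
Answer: -3660633/1222460 ≈ -2.9945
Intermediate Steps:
x(C, D) = 63 + C + D
u = -3217/6 (u = -2 + (1/6)*(-3205) = -2 - 3205/6 = -3217/6 ≈ -536.17)
x(-8, 13 - 1*(-1))/u + (-35 + 2)**2/(-380) = (63 - 8 + (13 - 1*(-1)))/(-3217/6) + (-35 + 2)**2/(-380) = (63 - 8 + (13 + 1))*(-6/3217) + (-33)**2*(-1/380) = (63 - 8 + 14)*(-6/3217) + 1089*(-1/380) = 69*(-6/3217) - 1089/380 = -414/3217 - 1089/380 = -3660633/1222460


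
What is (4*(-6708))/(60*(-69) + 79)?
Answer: 26832/4061 ≈ 6.6072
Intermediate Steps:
(4*(-6708))/(60*(-69) + 79) = -26832/(-4140 + 79) = -26832/(-4061) = -26832*(-1/4061) = 26832/4061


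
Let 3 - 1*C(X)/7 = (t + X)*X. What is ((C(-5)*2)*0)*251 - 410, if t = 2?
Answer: -410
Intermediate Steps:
C(X) = 21 - 7*X*(2 + X) (C(X) = 21 - 7*(2 + X)*X = 21 - 7*X*(2 + X))
((C(-5)*2)*0)*251 - 410 = (((21 - 14*(-5) - 7*(-5)²)*2)*0)*251 - 410 = (((21 + 70 - 7*25)*2)*0)*251 - 410 = (((21 + 70 - 175)*2)*0)*251 - 410 = (-84*2*0)*251 - 410 = -168*0*251 - 410 = 0*251 - 410 = 0 - 410 = -410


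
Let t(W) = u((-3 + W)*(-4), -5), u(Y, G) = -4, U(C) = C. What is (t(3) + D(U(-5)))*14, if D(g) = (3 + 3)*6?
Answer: 448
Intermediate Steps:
D(g) = 36 (D(g) = 6*6 = 36)
t(W) = -4
(t(3) + D(U(-5)))*14 = (-4 + 36)*14 = 32*14 = 448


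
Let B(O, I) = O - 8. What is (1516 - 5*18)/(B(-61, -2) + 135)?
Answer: 713/33 ≈ 21.606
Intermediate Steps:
B(O, I) = -8 + O
(1516 - 5*18)/(B(-61, -2) + 135) = (1516 - 5*18)/((-8 - 61) + 135) = (1516 - 90)/(-69 + 135) = 1426/66 = 1426*(1/66) = 713/33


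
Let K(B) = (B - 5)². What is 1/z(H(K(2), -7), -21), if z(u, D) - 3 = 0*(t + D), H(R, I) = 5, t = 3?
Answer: ⅓ ≈ 0.33333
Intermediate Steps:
K(B) = (-5 + B)²
z(u, D) = 3 (z(u, D) = 3 + 0*(3 + D) = 3 + 0 = 3)
1/z(H(K(2), -7), -21) = 1/3 = ⅓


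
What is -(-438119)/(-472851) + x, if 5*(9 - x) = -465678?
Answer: 220215395678/2364255 ≈ 93144.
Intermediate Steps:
x = 465723/5 (x = 9 - 1/5*(-465678) = 9 + 465678/5 = 465723/5 ≈ 93145.)
-(-438119)/(-472851) + x = -(-438119)/(-472851) + 465723/5 = -(-438119)*(-1)/472851 + 465723/5 = -1*438119/472851 + 465723/5 = -438119/472851 + 465723/5 = 220215395678/2364255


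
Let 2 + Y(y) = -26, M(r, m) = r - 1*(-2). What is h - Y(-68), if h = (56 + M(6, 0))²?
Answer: 4124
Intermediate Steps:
M(r, m) = 2 + r (M(r, m) = r + 2 = 2 + r)
Y(y) = -28 (Y(y) = -2 - 26 = -28)
h = 4096 (h = (56 + (2 + 6))² = (56 + 8)² = 64² = 4096)
h - Y(-68) = 4096 - 1*(-28) = 4096 + 28 = 4124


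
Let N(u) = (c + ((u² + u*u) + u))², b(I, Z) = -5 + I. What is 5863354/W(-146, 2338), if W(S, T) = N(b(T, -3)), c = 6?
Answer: 5863354/118551091805689 ≈ 4.9458e-8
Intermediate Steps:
N(u) = (6 + u + 2*u²)² (N(u) = (6 + ((u² + u*u) + u))² = (6 + ((u² + u²) + u))² = (6 + (2*u² + u))² = (6 + (u + 2*u²))² = (6 + u + 2*u²)²)
W(S, T) = (1 + T + 2*(-5 + T)²)² (W(S, T) = (6 + (-5 + T) + 2*(-5 + T)²)² = (1 + T + 2*(-5 + T)²)²)
5863354/W(-146, 2338) = 5863354/((1 + 2338 + 2*(-5 + 2338)²)²) = 5863354/((1 + 2338 + 2*2333²)²) = 5863354/((1 + 2338 + 2*5442889)²) = 5863354/((1 + 2338 + 10885778)²) = 5863354/(10888117²) = 5863354/118551091805689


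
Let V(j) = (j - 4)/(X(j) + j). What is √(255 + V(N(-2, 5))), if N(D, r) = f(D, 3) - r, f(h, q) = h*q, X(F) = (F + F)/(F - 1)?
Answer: √31053/11 ≈ 16.020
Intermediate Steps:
X(F) = 2*F/(-1 + F) (X(F) = (2*F)/(-1 + F) = 2*F/(-1 + F))
N(D, r) = -r + 3*D (N(D, r) = D*3 - r = 3*D - r = -r + 3*D)
V(j) = (-4 + j)/(j + 2*j/(-1 + j)) (V(j) = (j - 4)/(2*j/(-1 + j) + j) = (-4 + j)/(j + 2*j/(-1 + j)))
√(255 + V(N(-2, 5))) = √(255 + (-1 + (-1*5 + 3*(-2)))*(-4 + (-1*5 + 3*(-2)))/((-1*5 + 3*(-2))*(1 + (-1*5 + 3*(-2))))) = √(255 + (-1 + (-5 - 6))*(-4 + (-5 - 6))/((-5 - 6)*(1 + (-5 - 6)))) = √(255 + (-1 - 11)*(-4 - 11)/((-11)*(1 - 11))) = √(255 - 1/11*(-12)*(-15)/(-10)) = √(255 - 1/11*(-⅒)*(-12)*(-15)) = √(255 + 18/11) = √(2823/11) = √31053/11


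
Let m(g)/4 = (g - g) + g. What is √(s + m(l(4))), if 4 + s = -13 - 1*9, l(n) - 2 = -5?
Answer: I*√38 ≈ 6.1644*I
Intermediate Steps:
l(n) = -3 (l(n) = 2 - 5 = -3)
m(g) = 4*g (m(g) = 4*((g - g) + g) = 4*(0 + g) = 4*g)
s = -26 (s = -4 + (-13 - 1*9) = -4 + (-13 - 9) = -4 - 22 = -26)
√(s + m(l(4))) = √(-26 + 4*(-3)) = √(-26 - 12) = √(-38) = I*√38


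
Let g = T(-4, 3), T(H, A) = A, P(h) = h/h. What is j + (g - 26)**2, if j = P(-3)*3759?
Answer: 4288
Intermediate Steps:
P(h) = 1
j = 3759 (j = 1*3759 = 3759)
g = 3
j + (g - 26)**2 = 3759 + (3 - 26)**2 = 3759 + (-23)**2 = 3759 + 529 = 4288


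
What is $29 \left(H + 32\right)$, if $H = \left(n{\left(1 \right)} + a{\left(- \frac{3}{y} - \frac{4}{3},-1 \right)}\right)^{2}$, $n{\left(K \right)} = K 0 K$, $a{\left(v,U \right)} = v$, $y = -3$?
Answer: $\frac{8381}{9} \approx 931.22$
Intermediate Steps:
$n{\left(K \right)} = 0$ ($n{\left(K \right)} = 0 K = 0$)
$H = \frac{1}{9}$ ($H = \left(0 - \left(-1 + \frac{4}{3}\right)\right)^{2} = \left(0 - \frac{1}{3}\right)^{2} = \left(- \frac{1}{3}\right)^{2} = \frac{1}{9} \approx 0.11111$)
$29 \left(H + 32\right) = 29 \left(\frac{1}{9} + 32\right) = 29 \cdot \frac{289}{9} = \frac{8381}{9}$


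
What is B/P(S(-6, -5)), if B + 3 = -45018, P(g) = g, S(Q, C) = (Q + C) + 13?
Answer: -45021/2 ≈ -22511.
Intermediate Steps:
S(Q, C) = 13 + C + Q (S(Q, C) = (C + Q) + 13 = 13 + C + Q)
B = -45021 (B = -3 - 45018 = -45021)
B/P(S(-6, -5)) = -45021/(13 - 5 - 6) = -45021/2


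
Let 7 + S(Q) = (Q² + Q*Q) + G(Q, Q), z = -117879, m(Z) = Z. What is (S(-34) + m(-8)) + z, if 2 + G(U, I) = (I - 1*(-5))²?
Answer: -114743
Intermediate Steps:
G(U, I) = -2 + (5 + I)² (G(U, I) = -2 + (I - 1*(-5))² = -2 + (I + 5)² = -2 + (5 + I)²)
S(Q) = -9 + (5 + Q)² + 2*Q² (S(Q) = -7 + ((Q² + Q*Q) + (-2 + (5 + Q)²)) = -7 + ((Q² + Q²) + (-2 + (5 + Q)²)) = -7 + (2*Q² + (-2 + (5 + Q)²)) = -7 + (-2 + (5 + Q)² + 2*Q²) = -9 + (5 + Q)² + 2*Q²)
(S(-34) + m(-8)) + z = ((16 + 3*(-34)² + 10*(-34)) - 8) - 117879 = ((16 + 3*1156 - 340) - 8) - 117879 = ((16 + 3468 - 340) - 8) - 117879 = (3144 - 8) - 117879 = 3136 - 117879 = -114743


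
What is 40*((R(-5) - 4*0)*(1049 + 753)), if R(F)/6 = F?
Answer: -2162400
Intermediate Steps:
R(F) = 6*F
40*((R(-5) - 4*0)*(1049 + 753)) = 40*((6*(-5) - 4*0)*(1049 + 753)) = 40*((-30 + 0)*1802) = 40*(-30*1802) = 40*(-54060) = -2162400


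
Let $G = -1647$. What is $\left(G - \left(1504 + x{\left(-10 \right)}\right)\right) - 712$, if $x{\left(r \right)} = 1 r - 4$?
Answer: $-3849$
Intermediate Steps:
$x{\left(r \right)} = -4 + r$ ($x{\left(r \right)} = r - 4 = -4 + r$)
$\left(G - \left(1504 + x{\left(-10 \right)}\right)\right) - 712 = \left(-1647 - 1490\right) - 712 = -3137 - 712 = -3849$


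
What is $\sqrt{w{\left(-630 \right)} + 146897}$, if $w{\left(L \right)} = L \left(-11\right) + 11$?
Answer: $\sqrt{153838} \approx 392.22$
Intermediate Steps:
$w{\left(L \right)} = 11 - 11 L$ ($w{\left(L \right)} = - 11 L + 11 = 11 - 11 L$)
$\sqrt{w{\left(-630 \right)} + 146897} = \sqrt{\left(11 - -6930\right) + 146897} = \sqrt{\left(11 + 6930\right) + 146897} = \sqrt{6941 + 146897} = \sqrt{153838}$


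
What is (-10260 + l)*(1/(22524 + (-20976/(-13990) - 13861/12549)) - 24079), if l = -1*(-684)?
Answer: 455903107558780135968/1977197119837 ≈ 2.3058e+8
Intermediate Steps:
l = 684
(-10260 + l)*(1/(22524 + (-20976/(-13990) - 13861/12549)) - 24079) = (-10260 + 684)*(1/(22524 + (-20976/(-13990) - 13861/12549)) - 24079) = -9576*(1/(22524 + (-20976*(-1/13990) - 13861*1/12549)) - 24079) = -9576*(1/(22524 + (10488/6995 - 13861/12549)) - 24079) = -9576*(1/(22524 + 34656217/87780255) - 24079) = -9576*(1/(1977197119837/87780255) - 24079) = -9576*(87780255/1977197119837 - 24079) = -9576*(-47608929360774868/1977197119837) = 455903107558780135968/1977197119837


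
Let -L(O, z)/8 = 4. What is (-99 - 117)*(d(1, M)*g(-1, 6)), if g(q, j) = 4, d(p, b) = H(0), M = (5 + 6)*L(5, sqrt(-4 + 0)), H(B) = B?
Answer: 0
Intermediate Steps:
L(O, z) = -32 (L(O, z) = -8*4 = -32)
M = -352 (M = (5 + 6)*(-32) = 11*(-32) = -352)
d(p, b) = 0
(-99 - 117)*(d(1, M)*g(-1, 6)) = (-99 - 117)*(0*4) = -216*0 = 0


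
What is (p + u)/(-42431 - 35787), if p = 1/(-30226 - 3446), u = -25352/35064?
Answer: 35570317/3847918240656 ≈ 9.2440e-6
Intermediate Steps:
u = -3169/4383 (u = -25352*1/35064 = -3169/4383 ≈ -0.72302)
p = -1/33672 (p = 1/(-33672) = -1/33672 ≈ -2.9698e-5)
(p + u)/(-42431 - 35787) = (-1/33672 - 3169/4383)/(-42431 - 35787) = -35570317/49194792/(-78218) = -35570317/49194792*(-1/78218) = 35570317/3847918240656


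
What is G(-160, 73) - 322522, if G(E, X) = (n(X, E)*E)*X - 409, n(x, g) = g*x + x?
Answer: 135246829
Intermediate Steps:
n(x, g) = x + g*x
G(E, X) = -409 + E*X²*(1 + E) (G(E, X) = ((X*(1 + E))*E)*X - 409 = (E*X*(1 + E))*X - 409 = E*X²*(1 + E) - 409 = -409 + E*X²*(1 + E))
G(-160, 73) - 322522 = (-409 - 160*73²*(1 - 160)) - 322522 = (-409 - 160*5329*(-159)) - 322522 = (-409 + 135569760) - 322522 = 135569351 - 322522 = 135246829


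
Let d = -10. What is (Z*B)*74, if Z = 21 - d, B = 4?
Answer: 9176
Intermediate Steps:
Z = 31 (Z = 21 - 1*(-10) = 21 + 10 = 31)
(Z*B)*74 = (31*4)*74 = 124*74 = 9176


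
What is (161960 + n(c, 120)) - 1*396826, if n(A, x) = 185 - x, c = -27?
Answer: -234801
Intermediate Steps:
(161960 + n(c, 120)) - 1*396826 = (161960 + (185 - 1*120)) - 1*396826 = (161960 + (185 - 120)) - 396826 = (161960 + 65) - 396826 = 162025 - 396826 = -234801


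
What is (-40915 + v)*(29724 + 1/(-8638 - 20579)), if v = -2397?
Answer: -37614137786384/29217 ≈ -1.2874e+9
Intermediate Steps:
(-40915 + v)*(29724 + 1/(-8638 - 20579)) = (-40915 - 2397)*(29724 + 1/(-8638 - 20579)) = -43312*(29724 + 1/(-29217)) = -43312*(29724 - 1/29217) = -43312*868446107/29217 = -37614137786384/29217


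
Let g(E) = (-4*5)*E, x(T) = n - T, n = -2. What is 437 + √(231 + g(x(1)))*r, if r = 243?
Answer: 437 + 243*√291 ≈ 4582.3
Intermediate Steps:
x(T) = -2 - T
g(E) = -20*E
437 + √(231 + g(x(1)))*r = 437 + √(231 - 20*(-2 - 1*1))*243 = 437 + √(231 - 20*(-2 - 1))*243 = 437 + √(231 - 20*(-3))*243 = 437 + √(231 + 60)*243 = 437 + √291*243 = 437 + 243*√291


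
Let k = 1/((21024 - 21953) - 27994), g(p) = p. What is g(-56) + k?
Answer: -1619689/28923 ≈ -56.000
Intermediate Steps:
k = -1/28923 (k = 1/(-929 - 27994) = 1/(-28923) = -1/28923 ≈ -3.4575e-5)
g(-56) + k = -56 - 1/28923 = -1619689/28923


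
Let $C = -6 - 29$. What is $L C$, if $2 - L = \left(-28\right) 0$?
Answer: $-70$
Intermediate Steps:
$L = 2$ ($L = 2 - \left(-28\right) 0 = 2 - 0 = 2 + 0 = 2$)
$C = -35$
$L C = 2 \left(-35\right) = -70$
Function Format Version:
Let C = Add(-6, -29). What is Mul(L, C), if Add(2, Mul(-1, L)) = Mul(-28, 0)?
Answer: -70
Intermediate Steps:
L = 2 (L = Add(2, Mul(-1, Mul(-28, 0))) = Add(2, Mul(-1, 0)) = Add(2, 0) = 2)
C = -35
Mul(L, C) = Mul(2, -35) = -70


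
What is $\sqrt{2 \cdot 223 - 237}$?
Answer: $\sqrt{209} \approx 14.457$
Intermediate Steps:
$\sqrt{2 \cdot 223 - 237} = \sqrt{446 - 237} = \sqrt{209}$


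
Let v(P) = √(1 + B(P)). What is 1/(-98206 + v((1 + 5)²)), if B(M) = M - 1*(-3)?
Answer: -49103/4822209198 - √10/4822209198 ≈ -1.0183e-5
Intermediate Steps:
B(M) = 3 + M (B(M) = M + 3 = 3 + M)
v(P) = √(4 + P) (v(P) = √(1 + (3 + P)) = √(4 + P))
1/(-98206 + v((1 + 5)²)) = 1/(-98206 + √(4 + (1 + 5)²)) = 1/(-98206 + √(4 + 6²)) = 1/(-98206 + √(4 + 36)) = 1/(-98206 + √40) = 1/(-98206 + 2*√10)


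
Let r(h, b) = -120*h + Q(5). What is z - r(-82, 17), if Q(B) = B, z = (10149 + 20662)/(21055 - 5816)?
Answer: -149997144/15239 ≈ -9843.0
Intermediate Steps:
z = 30811/15239 ≈ 2.0219
r(h, b) = 5 - 120*h (r(h, b) = -120*h + 5 = 5 - 120*h)
z - r(-82, 17) = 30811/15239 - (5 - 120*(-82)) = 30811/15239 - (5 + 9840) = 30811/15239 - 1*9845 = 30811/15239 - 9845 = -149997144/15239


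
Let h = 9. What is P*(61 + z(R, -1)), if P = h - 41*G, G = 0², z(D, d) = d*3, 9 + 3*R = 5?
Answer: 522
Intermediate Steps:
R = -4/3 (R = -3 + (⅓)*5 = -3 + 5/3 = -4/3 ≈ -1.3333)
z(D, d) = 3*d
G = 0
P = 9 (P = 9 - 41*0 = 9 + 0 = 9)
P*(61 + z(R, -1)) = 9*(61 + 3*(-1)) = 9*(61 - 3) = 9*58 = 522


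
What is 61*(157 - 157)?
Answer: 0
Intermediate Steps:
61*(157 - 157) = 61*0 = 0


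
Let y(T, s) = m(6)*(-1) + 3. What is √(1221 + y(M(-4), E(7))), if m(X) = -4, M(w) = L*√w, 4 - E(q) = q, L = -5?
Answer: 2*√307 ≈ 35.043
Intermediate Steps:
E(q) = 4 - q
M(w) = -5*√w
y(T, s) = 7 (y(T, s) = -4*(-1) + 3 = 4 + 3 = 7)
√(1221 + y(M(-4), E(7))) = √(1221 + 7) = √1228 = 2*√307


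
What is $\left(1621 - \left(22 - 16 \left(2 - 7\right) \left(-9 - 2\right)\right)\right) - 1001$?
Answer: $1478$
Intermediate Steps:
$\left(1621 - \left(22 - 16 \left(2 - 7\right) \left(-9 - 2\right)\right)\right) - 1001 = \left(1621 - \left(22 - 16 \left(\left(-5\right) \left(-11\right)\right)\right)\right) - 1001 = \left(1621 + \left(-22 + 16 \cdot 55\right)\right) - 1001 = \left(1621 + \left(-22 + 880\right)\right) - 1001 = \left(1621 + 858\right) - 1001 = 2479 - 1001 = 1478$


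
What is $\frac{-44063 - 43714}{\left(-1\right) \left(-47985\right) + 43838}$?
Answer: $- \frac{87777}{91823} \approx -0.95594$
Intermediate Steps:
$\frac{-44063 - 43714}{\left(-1\right) \left(-47985\right) + 43838} = - \frac{87777}{47985 + 43838} = - \frac{87777}{91823}$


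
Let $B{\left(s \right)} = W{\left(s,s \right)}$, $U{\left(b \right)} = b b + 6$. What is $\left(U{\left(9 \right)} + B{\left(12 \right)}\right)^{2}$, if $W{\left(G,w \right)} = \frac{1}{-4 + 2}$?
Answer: $\frac{29929}{4} \approx 7482.3$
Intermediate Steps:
$U{\left(b \right)} = 6 + b^{2}$ ($U{\left(b \right)} = b^{2} + 6 = 6 + b^{2}$)
$W{\left(G,w \right)} = - \frac{1}{2}$ ($W{\left(G,w \right)} = \frac{1}{-2} = - \frac{1}{2}$)
$B{\left(s \right)} = - \frac{1}{2}$
$\left(U{\left(9 \right)} + B{\left(12 \right)}\right)^{2} = \left(\left(6 + 9^{2}\right) - \frac{1}{2}\right)^{2} = \left(\left(6 + 81\right) - \frac{1}{2}\right)^{2} = \left(87 - \frac{1}{2}\right)^{2} = \left(\frac{173}{2}\right)^{2} = \frac{29929}{4}$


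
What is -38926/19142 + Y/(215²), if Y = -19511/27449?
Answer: -24695425516356/12143972169275 ≈ -2.0336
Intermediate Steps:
Y = -19511/27449 (Y = -19511*1/27449 = -19511/27449 ≈ -0.71081)
-38926/19142 + Y/(215²) = -38926/19142 - 19511/(27449*(215²)) = -38926*1/19142 - 19511/27449/46225 = -19463/9571 - 19511/27449*1/46225 = -19463/9571 - 19511/1268830025 = -24695425516356/12143972169275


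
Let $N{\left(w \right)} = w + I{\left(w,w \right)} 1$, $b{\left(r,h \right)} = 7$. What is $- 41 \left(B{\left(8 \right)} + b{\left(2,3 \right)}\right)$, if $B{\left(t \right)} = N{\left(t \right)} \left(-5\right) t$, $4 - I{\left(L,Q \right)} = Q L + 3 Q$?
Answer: $-124927$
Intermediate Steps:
$I{\left(L,Q \right)} = 4 - 3 Q - L Q$ ($I{\left(L,Q \right)} = 4 - \left(Q L + 3 Q\right) = 4 - \left(L Q + 3 Q\right) = 4 - \left(3 Q + L Q\right) = 4 - 3 Q - L Q$)
$N{\left(w \right)} = 4 - w^{2} - 2 w$ ($N{\left(w \right)} = w + \left(4 - 3 w - w w\right) 1 = w + \left(4 - 3 w - w^{2}\right) 1 = w + \left(4 - w^{2} - 3 w\right) 1 = w - \left(-4 + w^{2} + 3 w\right) = 4 - w^{2} - 2 w$)
$B{\left(t \right)} = t \left(-20 + 5 t^{2} + 10 t\right)$ ($B{\left(t \right)} = \left(4 - t^{2} - 2 t\right) \left(-5\right) t = \left(-20 + 5 t^{2} + 10 t\right) t = t \left(-20 + 5 t^{2} + 10 t\right)$)
$- 41 \left(B{\left(8 \right)} + b{\left(2,3 \right)}\right) = - 41 \left(5 \cdot 8 \left(-4 + 8^{2} + 2 \cdot 8\right) + 7\right) = - 41 \left(5 \cdot 8 \left(-4 + 64 + 16\right) + 7\right) = - 41 \left(5 \cdot 8 \cdot 76 + 7\right) = - 41 \left(3040 + 7\right) = \left(-41\right) 3047 = -124927$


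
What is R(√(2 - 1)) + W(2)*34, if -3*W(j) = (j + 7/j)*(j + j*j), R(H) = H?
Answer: -373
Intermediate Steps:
W(j) = -(j + j²)*(j + 7/j)/3 (W(j) = -(j + 7/j)*(j + j*j)/3 = -(j + 7/j)*(j + j²)/3 = -(j + j²)*(j + 7/j)/3)
R(√(2 - 1)) + W(2)*34 = √(2 - 1) + (-7/3 - 7/3*2 - ⅓*2² - ⅓*2³)*34 = √1 + (-7/3 - 14/3 - ⅓*4 - ⅓*8)*34 = 1 + (-7/3 - 14/3 - 4/3 - 8/3)*34 = 1 - 11*34 = 1 - 374 = -373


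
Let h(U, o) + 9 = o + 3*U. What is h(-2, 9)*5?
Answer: -30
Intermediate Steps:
h(U, o) = -9 + o + 3*U (h(U, o) = -9 + (o + 3*U) = -9 + o + 3*U)
h(-2, 9)*5 = (-9 + 9 + 3*(-2))*5 = (-9 + 9 - 6)*5 = -6*5 = -30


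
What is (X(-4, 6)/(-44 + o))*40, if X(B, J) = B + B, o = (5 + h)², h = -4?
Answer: 320/43 ≈ 7.4419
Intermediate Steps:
o = 1 (o = (5 - 4)² = 1² = 1)
X(B, J) = 2*B
(X(-4, 6)/(-44 + o))*40 = ((2*(-4))/(-44 + 1))*40 = (-8/(-43))*40 = -1/43*(-8)*40 = (8/43)*40 = 320/43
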